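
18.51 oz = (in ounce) 18.51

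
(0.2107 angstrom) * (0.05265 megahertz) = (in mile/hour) 2.482e-06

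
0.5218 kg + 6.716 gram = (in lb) 1.165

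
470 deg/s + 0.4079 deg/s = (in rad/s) 8.21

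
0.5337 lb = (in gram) 242.1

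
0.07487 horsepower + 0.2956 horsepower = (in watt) 276.3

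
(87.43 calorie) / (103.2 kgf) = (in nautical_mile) 0.0001952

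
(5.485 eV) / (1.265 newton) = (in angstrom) 6.947e-09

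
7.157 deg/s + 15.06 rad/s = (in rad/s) 15.18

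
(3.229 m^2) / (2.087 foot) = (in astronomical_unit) 3.393e-11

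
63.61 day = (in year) 0.1743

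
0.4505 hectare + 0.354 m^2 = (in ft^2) 4.85e+04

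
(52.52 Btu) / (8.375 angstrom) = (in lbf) 1.487e+13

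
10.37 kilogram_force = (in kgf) 10.37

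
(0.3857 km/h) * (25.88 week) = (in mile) 1042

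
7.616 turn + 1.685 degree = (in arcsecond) 9.876e+06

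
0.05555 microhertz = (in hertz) 5.555e-08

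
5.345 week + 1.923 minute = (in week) 5.345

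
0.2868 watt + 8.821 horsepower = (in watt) 6578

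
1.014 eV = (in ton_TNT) 3.883e-29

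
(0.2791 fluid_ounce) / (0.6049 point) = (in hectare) 3.868e-06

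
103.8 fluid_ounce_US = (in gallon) 0.8109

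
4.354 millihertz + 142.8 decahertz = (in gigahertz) 1.428e-06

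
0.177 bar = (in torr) 132.8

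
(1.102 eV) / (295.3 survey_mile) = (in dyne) 3.715e-20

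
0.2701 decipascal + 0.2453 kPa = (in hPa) 2.453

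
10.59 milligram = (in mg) 10.59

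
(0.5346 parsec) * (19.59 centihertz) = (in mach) 9.491e+12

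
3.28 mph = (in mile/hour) 3.28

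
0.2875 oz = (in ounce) 0.2875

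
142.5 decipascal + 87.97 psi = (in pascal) 6.065e+05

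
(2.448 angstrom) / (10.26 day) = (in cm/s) 2.762e-14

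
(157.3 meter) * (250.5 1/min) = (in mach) 1.929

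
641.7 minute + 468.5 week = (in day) 3280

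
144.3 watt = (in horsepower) 0.1935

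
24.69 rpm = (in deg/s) 148.1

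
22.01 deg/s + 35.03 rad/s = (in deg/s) 2029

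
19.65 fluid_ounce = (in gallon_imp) 0.1278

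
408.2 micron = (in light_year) 4.315e-20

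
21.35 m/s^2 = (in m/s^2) 21.35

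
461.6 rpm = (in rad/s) 48.34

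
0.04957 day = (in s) 4283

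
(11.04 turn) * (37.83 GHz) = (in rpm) 2.506e+13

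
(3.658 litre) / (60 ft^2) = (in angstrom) 6.562e+06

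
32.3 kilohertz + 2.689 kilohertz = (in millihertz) 3.499e+07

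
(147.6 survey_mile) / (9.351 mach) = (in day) 0.0008635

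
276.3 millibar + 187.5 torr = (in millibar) 526.3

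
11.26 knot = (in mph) 12.96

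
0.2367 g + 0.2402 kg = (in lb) 0.5301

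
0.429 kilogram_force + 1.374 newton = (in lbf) 1.255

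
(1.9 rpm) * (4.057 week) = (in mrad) 4.882e+08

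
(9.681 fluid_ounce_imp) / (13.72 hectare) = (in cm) 2.005e-07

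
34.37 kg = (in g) 3.437e+04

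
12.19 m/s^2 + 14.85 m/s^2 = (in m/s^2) 27.04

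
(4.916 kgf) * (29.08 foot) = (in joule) 427.3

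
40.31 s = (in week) 6.665e-05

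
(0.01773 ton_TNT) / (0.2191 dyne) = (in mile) 2.104e+10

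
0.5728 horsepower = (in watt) 427.1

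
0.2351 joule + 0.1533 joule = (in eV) 2.424e+18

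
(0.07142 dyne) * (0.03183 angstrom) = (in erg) 2.273e-11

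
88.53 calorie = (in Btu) 0.3511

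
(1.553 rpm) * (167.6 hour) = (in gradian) 6.247e+06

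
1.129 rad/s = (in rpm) 10.78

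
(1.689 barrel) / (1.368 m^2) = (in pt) 556.4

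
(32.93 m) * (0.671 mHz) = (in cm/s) 2.21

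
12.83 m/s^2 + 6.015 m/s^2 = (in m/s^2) 18.84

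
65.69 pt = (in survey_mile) 1.44e-05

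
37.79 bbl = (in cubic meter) 6.008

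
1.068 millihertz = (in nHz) 1.068e+06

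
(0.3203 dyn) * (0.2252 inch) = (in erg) 0.1832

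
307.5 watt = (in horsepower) 0.4124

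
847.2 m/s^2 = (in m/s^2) 847.2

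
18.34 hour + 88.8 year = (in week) 4630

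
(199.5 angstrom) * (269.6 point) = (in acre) 4.689e-13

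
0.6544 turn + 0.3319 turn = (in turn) 0.9863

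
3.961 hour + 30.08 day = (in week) 4.321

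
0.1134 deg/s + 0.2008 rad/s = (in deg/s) 11.62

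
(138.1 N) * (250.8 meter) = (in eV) 2.162e+23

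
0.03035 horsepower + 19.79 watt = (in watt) 42.42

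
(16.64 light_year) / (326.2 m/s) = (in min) 8.043e+12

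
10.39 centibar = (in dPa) 1.039e+05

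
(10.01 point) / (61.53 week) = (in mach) 2.787e-13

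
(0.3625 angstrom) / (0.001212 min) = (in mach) 1.464e-12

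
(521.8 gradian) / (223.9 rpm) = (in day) 4.046e-06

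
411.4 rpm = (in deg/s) 2468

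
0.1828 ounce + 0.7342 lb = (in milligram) 3.382e+05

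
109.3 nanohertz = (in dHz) 1.093e-06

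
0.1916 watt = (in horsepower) 0.0002569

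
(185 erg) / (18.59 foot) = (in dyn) 0.3265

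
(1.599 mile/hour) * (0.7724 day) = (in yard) 5.217e+04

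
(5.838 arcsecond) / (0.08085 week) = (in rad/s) 5.788e-10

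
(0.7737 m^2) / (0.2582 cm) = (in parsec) 9.711e-15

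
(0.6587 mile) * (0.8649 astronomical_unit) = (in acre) 3.389e+10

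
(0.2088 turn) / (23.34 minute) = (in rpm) 0.008946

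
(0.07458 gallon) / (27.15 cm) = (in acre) 2.569e-07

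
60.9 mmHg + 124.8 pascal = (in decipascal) 8.244e+04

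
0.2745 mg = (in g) 0.0002745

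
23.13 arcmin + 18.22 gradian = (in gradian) 18.65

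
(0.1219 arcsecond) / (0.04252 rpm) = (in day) 1.536e-09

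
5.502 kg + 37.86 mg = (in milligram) 5.502e+06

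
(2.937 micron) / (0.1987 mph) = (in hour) 9.185e-09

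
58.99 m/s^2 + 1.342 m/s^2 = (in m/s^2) 60.33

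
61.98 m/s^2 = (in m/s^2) 61.98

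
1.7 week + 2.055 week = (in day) 26.29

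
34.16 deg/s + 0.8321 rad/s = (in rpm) 13.64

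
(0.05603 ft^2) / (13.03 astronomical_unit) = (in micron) 2.67e-09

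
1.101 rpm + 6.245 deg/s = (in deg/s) 12.85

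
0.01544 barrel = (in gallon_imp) 0.54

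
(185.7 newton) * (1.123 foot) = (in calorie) 15.19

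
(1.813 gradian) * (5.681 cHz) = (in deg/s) 0.0927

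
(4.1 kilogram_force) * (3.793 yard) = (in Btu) 0.1322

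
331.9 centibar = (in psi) 48.14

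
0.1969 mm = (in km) 1.969e-07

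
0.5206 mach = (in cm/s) 1.773e+04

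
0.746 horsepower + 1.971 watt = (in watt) 558.3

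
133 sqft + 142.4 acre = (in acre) 142.4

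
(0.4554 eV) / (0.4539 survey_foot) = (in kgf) 5.378e-20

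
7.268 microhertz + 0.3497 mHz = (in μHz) 357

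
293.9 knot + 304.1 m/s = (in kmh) 1639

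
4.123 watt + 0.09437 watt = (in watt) 4.217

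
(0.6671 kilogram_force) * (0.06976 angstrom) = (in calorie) 1.091e-11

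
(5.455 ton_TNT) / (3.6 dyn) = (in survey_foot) 2.08e+15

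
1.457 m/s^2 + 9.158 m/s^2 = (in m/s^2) 10.62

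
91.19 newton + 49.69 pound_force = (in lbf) 70.19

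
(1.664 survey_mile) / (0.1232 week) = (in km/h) 0.1294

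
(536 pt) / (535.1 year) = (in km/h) 4.034e-11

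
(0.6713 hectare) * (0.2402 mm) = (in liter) 1612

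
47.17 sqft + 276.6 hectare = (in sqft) 2.977e+07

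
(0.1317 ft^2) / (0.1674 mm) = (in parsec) 2.369e-15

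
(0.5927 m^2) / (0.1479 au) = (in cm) 2.679e-09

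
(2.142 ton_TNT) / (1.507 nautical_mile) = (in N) 3.211e+06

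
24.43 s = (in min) 0.4072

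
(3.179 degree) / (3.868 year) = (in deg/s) 2.606e-08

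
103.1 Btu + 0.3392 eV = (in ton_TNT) 2.6e-05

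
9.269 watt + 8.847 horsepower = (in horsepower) 8.859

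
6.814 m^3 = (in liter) 6814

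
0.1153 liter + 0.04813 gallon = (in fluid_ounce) 10.06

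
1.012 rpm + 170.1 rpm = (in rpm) 171.1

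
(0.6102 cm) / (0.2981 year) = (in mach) 1.906e-12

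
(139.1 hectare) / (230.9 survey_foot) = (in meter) 1.976e+04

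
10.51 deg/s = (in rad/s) 0.1834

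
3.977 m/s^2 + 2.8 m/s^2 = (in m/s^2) 6.777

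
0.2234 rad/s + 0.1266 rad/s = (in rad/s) 0.35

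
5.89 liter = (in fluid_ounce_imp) 207.3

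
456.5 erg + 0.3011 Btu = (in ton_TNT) 7.593e-08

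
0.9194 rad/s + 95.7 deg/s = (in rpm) 24.73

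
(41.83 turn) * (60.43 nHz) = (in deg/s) 0.00091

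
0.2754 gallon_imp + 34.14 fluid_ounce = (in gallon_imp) 0.4975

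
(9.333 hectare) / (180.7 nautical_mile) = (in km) 0.0002789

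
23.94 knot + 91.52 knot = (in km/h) 213.8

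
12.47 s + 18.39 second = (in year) 9.786e-07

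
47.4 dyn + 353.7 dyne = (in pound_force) 0.0009017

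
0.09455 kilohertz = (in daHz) 9.455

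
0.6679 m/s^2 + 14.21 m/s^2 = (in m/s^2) 14.88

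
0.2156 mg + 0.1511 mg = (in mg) 0.3667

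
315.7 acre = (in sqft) 1.375e+07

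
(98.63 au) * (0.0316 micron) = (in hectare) 46.63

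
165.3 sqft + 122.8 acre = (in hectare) 49.7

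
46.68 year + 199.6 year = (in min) 1.294e+08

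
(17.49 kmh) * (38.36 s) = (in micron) 1.864e+08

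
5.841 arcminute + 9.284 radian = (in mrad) 9286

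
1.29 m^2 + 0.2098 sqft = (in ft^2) 14.1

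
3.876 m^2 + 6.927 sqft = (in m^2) 4.52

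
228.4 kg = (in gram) 2.284e+05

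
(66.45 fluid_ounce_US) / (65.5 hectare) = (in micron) 0.003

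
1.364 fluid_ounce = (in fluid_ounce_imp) 1.42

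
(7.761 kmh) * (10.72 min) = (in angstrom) 1.387e+13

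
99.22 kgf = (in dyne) 9.73e+07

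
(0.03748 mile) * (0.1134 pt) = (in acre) 5.963e-07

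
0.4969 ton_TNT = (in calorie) 4.969e+08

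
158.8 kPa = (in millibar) 1588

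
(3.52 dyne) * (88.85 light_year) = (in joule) 2.959e+13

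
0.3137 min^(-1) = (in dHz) 0.05228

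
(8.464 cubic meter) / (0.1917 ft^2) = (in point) 1.347e+06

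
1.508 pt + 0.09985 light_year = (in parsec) 0.03061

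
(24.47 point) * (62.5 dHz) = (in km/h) 0.1942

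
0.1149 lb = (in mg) 5.212e+04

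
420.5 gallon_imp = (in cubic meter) 1.912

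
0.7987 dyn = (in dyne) 0.7987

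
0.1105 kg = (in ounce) 3.898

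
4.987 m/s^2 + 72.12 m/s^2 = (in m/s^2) 77.11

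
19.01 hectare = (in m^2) 1.901e+05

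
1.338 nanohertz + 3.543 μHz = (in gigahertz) 3.544e-15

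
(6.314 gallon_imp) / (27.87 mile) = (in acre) 1.581e-10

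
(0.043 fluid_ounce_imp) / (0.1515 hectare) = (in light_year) 8.524e-26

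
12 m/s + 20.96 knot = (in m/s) 22.78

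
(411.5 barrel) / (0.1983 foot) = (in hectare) 0.1082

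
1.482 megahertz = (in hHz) 1.482e+04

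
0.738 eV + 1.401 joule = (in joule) 1.401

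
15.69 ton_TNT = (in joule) 6.565e+10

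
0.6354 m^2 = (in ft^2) 6.839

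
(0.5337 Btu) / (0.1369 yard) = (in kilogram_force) 458.7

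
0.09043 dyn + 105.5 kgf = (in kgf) 105.5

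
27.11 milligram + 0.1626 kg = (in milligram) 1.626e+05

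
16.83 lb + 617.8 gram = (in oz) 291.1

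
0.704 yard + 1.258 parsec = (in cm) 3.882e+18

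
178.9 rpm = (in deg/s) 1073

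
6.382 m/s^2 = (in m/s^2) 6.382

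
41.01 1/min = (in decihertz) 6.835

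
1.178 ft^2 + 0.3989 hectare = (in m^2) 3989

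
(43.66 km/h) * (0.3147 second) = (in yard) 4.174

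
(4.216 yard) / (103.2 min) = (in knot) 0.00121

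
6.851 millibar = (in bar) 0.006851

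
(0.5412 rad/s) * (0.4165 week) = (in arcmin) 4.687e+08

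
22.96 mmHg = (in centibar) 3.061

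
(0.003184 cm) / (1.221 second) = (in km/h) 9.388e-05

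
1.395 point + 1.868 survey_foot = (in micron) 5.699e+05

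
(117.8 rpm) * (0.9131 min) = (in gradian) 4.303e+04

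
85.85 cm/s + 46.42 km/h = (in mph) 30.76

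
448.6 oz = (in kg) 12.72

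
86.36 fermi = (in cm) 8.636e-12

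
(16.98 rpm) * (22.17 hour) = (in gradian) 9.035e+06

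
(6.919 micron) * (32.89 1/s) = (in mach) 6.683e-07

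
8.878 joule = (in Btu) 0.008415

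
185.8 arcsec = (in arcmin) 3.097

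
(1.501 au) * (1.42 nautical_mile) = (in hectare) 5.905e+10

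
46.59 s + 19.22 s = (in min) 1.097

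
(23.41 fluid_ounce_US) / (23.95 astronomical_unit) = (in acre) 4.775e-20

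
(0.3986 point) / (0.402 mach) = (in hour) 2.854e-10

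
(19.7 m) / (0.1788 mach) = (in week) 5.35e-07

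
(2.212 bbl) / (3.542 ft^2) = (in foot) 3.506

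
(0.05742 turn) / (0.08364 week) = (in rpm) 6.811e-05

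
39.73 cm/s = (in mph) 0.8887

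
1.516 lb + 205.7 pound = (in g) 9.399e+04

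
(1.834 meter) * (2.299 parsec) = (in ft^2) 1.4e+18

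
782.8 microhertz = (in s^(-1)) 0.0007828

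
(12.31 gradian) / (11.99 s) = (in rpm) 0.154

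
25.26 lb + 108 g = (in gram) 1.157e+04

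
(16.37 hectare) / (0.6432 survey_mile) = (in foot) 518.8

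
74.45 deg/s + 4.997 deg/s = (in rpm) 13.24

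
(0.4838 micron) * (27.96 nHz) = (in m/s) 1.353e-14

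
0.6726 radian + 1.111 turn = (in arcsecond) 1.579e+06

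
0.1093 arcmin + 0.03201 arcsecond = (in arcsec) 6.59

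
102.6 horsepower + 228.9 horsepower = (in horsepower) 331.5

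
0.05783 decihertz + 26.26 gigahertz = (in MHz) 2.626e+04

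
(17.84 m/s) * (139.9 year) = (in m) 7.871e+10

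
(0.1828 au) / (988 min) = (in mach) 1355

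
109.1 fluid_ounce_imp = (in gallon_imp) 0.6819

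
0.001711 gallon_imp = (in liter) 0.007778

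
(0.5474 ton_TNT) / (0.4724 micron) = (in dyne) 4.848e+20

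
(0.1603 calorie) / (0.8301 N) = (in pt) 2290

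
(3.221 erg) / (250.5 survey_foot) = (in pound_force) 9.484e-10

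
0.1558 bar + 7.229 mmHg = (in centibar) 16.54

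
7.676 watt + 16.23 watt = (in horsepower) 0.03206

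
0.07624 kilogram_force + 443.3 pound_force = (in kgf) 201.2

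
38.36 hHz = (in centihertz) 3.836e+05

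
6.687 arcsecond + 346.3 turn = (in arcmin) 7.48e+06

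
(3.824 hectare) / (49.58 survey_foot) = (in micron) 2.53e+09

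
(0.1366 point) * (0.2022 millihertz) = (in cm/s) 9.744e-07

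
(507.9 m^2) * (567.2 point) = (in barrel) 639.2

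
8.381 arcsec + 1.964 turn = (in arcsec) 2.545e+06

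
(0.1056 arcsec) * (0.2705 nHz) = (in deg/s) 7.935e-15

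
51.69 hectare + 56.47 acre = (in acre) 184.2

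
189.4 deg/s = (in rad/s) 3.306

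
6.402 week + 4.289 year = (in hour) 3.865e+04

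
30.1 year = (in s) 9.492e+08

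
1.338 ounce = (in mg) 3.793e+04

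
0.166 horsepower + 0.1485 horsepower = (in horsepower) 0.3145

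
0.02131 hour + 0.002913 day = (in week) 0.000543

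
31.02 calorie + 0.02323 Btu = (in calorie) 36.88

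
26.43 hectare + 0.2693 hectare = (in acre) 65.98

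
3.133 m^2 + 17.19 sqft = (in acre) 0.001169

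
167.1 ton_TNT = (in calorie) 1.671e+11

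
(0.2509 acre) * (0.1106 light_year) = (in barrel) 6.682e+18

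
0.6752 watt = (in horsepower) 0.0009055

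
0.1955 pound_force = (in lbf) 0.1955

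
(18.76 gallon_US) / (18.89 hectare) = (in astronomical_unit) 2.513e-18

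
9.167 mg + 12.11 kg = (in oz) 427.2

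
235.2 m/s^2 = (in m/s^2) 235.2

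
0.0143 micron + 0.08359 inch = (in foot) 0.006966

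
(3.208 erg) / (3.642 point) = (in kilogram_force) 2.546e-05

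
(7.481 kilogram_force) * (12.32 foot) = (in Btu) 0.2611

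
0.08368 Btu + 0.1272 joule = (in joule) 88.41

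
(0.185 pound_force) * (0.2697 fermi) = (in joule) 2.219e-16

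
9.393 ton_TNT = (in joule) 3.93e+10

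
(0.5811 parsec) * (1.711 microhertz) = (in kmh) 1.104e+11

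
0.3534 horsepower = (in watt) 263.5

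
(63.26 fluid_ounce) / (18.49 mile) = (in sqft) 6.767e-07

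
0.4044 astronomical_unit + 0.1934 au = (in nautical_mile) 4.829e+07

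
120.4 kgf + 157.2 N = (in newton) 1338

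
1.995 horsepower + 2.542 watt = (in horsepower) 1.998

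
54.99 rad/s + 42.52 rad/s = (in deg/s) 5587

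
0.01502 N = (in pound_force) 0.003377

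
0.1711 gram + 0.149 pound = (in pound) 0.1494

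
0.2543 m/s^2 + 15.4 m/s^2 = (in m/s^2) 15.65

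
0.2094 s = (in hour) 5.817e-05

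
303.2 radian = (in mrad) 3.032e+05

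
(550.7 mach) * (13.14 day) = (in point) 6.034e+14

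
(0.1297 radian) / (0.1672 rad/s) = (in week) 1.283e-06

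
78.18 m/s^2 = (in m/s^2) 78.18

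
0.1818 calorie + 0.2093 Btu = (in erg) 2.216e+09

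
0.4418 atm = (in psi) 6.493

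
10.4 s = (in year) 3.298e-07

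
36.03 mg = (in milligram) 36.03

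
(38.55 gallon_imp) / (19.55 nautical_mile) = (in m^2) 4.84e-06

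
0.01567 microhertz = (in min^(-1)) 9.402e-07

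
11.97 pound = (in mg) 5.43e+06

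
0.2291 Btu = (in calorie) 57.77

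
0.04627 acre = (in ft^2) 2016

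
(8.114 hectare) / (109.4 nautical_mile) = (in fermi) 4.005e+14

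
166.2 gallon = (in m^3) 0.6291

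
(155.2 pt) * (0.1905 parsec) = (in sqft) 3.464e+15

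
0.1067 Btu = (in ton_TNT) 2.691e-08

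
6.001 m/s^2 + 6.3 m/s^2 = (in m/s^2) 12.3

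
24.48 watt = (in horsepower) 0.03283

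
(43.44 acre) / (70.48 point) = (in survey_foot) 2.32e+07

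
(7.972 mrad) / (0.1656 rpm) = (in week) 7.601e-07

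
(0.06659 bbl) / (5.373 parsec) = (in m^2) 6.386e-20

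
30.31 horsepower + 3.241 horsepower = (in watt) 2.502e+04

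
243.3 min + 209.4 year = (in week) 1.092e+04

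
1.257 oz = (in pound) 0.07856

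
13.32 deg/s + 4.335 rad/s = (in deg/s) 261.7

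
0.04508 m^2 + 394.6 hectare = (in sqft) 4.247e+07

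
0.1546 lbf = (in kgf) 0.07013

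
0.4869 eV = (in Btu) 7.394e-23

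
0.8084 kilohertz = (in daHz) 80.84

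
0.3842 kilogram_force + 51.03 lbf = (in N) 230.8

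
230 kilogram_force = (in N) 2256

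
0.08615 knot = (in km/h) 0.1595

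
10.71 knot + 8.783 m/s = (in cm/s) 1429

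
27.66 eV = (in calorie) 1.059e-18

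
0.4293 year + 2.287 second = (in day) 156.7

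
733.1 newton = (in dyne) 7.331e+07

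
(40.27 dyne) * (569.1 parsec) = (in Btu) 6.703e+12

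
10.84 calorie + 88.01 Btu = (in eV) 5.798e+23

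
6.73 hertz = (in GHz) 6.73e-09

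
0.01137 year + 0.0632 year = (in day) 27.22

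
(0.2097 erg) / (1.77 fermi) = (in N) 1.185e+07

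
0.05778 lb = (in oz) 0.9245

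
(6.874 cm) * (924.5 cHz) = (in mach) 0.001866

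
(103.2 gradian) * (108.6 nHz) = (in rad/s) 1.76e-07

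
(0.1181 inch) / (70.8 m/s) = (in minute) 7.062e-07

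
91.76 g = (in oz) 3.237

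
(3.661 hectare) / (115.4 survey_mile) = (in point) 558.8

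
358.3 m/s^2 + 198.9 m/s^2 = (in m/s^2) 557.2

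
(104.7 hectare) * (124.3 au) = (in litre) 1.947e+22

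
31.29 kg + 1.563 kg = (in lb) 72.43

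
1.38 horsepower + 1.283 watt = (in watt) 1030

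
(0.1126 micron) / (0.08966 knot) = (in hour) 6.781e-10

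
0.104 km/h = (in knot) 0.05616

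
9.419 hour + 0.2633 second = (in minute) 565.1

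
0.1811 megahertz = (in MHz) 0.1811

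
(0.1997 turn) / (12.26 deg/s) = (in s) 5.864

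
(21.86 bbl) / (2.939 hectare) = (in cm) 0.01183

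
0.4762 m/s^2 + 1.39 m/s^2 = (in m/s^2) 1.866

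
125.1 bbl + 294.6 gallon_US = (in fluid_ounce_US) 7.102e+05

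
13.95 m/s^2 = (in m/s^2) 13.95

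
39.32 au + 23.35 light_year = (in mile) 1.373e+14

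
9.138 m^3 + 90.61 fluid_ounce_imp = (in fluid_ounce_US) 3.091e+05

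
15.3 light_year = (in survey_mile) 8.994e+13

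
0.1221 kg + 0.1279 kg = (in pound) 0.5512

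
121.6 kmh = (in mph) 75.56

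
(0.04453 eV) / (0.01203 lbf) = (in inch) 5.249e-18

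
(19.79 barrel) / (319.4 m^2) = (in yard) 0.01077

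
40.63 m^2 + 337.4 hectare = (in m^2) 3.374e+06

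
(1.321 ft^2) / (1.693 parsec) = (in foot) 7.707e-18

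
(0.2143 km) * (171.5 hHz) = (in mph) 8.221e+06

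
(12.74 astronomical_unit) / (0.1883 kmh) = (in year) 1.155e+06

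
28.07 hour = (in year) 0.003204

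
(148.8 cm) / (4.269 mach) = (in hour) 2.844e-07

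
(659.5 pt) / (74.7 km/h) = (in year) 3.555e-10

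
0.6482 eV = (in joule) 1.039e-19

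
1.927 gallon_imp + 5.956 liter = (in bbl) 0.09256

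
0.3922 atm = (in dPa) 3.974e+05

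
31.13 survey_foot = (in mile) 0.005896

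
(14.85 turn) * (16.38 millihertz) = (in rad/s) 1.528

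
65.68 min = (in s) 3941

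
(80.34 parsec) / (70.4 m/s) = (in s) 3.521e+16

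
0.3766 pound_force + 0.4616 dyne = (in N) 1.675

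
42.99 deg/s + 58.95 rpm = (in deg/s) 396.7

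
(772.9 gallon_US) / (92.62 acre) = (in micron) 7.806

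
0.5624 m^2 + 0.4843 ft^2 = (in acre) 0.0001501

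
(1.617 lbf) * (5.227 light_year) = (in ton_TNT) 8.501e+07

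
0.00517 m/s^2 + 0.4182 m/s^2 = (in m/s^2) 0.4234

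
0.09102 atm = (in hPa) 92.23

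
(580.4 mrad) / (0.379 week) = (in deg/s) 0.0001451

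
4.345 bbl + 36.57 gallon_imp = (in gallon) 226.4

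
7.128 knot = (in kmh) 13.2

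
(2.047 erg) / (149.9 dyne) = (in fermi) 1.366e+11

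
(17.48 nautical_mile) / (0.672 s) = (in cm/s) 4.817e+06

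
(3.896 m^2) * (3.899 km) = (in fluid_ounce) 5.137e+08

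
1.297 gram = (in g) 1.297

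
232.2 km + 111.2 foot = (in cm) 2.322e+07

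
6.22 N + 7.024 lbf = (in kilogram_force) 3.82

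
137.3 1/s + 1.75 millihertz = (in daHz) 13.73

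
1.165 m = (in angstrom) 1.165e+10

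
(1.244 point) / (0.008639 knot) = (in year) 3.131e-09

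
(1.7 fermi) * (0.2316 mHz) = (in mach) 1.156e-21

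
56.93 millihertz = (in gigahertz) 5.693e-11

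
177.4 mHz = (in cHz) 17.74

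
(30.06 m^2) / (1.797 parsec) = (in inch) 2.134e-14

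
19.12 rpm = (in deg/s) 114.7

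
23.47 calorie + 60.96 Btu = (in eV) 4.02e+23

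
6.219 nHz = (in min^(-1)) 3.731e-07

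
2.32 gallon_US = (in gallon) 2.32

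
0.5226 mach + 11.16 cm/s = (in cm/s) 1.781e+04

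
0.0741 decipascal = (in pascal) 0.00741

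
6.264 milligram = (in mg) 6.264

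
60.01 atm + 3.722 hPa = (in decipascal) 6.081e+07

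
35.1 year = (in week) 1830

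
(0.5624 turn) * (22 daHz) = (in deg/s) 4.454e+04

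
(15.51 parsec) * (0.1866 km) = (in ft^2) 9.613e+20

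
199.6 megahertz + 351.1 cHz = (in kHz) 1.996e+05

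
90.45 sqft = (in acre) 0.002076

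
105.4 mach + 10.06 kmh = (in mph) 8.029e+04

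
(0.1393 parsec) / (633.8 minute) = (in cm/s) 1.13e+13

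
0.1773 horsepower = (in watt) 132.2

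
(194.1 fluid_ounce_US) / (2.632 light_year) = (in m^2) 2.305e-19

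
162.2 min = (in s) 9732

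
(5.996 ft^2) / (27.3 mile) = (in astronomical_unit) 8.475e-17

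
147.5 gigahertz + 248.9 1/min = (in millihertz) 1.475e+14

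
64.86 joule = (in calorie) 15.5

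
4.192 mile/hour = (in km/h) 6.746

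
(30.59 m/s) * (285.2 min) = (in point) 1.484e+09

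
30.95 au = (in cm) 4.63e+14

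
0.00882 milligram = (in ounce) 3.111e-07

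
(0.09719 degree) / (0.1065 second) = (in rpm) 0.1521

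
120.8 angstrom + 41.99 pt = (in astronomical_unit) 9.902e-14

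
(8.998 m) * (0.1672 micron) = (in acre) 3.718e-10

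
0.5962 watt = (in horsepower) 0.0007995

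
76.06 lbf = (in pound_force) 76.06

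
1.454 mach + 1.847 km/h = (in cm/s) 4.956e+04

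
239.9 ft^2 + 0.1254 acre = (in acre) 0.1309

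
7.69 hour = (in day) 0.3204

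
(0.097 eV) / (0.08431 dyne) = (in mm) 1.843e-11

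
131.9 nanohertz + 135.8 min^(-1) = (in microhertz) 2.263e+06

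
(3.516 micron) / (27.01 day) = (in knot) 2.929e-12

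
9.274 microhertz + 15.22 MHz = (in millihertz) 1.522e+10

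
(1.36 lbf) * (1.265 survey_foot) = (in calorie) 0.5575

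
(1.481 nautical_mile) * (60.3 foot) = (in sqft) 5.426e+05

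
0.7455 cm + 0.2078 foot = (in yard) 0.07742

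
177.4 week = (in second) 1.073e+08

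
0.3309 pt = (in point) 0.3309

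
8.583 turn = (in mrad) 5.393e+04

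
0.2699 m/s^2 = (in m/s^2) 0.2699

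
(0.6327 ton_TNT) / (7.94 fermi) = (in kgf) 3.4e+22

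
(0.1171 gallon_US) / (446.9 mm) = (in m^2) 0.0009919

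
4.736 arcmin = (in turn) 0.0002193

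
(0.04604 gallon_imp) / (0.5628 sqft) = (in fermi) 4.003e+12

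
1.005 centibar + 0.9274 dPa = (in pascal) 1005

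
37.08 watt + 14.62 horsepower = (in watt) 1.094e+04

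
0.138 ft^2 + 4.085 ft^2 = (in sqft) 4.223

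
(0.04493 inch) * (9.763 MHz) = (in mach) 32.72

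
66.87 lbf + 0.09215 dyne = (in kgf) 30.33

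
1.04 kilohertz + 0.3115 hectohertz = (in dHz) 1.071e+04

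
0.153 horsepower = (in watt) 114.1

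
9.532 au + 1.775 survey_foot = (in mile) 8.861e+08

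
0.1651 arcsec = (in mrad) 0.0008004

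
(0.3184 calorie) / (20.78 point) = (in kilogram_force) 18.53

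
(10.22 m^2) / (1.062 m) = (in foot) 31.57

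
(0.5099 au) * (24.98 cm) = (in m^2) 1.905e+10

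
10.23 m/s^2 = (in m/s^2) 10.23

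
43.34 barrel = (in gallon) 1820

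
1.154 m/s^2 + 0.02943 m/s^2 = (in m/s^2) 1.183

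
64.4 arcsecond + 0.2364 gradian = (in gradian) 0.2563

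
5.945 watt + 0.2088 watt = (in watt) 6.154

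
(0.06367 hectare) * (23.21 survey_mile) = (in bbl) 1.496e+08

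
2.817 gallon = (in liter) 10.66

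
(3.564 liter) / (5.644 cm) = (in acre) 1.56e-05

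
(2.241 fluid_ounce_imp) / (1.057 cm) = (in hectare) 6.024e-07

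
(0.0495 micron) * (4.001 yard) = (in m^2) 1.811e-07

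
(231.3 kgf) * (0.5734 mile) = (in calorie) 5.003e+05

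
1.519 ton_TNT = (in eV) 3.967e+28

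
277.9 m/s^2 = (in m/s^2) 277.9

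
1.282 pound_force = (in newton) 5.703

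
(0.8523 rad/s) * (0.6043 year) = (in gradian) 1.034e+09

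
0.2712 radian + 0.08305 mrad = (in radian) 0.2713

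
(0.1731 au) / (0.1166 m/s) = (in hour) 6.169e+07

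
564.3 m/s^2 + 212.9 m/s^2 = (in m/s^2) 777.2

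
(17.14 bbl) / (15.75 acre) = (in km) 4.275e-08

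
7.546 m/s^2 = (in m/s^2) 7.546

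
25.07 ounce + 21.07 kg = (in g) 2.178e+04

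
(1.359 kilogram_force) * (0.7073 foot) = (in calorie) 0.6867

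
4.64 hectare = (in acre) 11.47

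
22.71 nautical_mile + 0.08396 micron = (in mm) 4.206e+07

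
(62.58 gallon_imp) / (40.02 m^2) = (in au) 4.752e-14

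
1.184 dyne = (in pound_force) 2.662e-06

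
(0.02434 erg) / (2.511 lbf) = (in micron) 0.0002179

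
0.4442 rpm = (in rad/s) 0.04652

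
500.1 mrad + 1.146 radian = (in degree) 94.31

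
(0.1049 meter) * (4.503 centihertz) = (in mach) 1.387e-05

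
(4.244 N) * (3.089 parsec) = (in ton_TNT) 9.668e+07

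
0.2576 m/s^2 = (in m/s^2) 0.2576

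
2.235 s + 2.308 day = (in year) 0.006323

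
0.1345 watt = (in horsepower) 0.0001804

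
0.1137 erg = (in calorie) 2.717e-09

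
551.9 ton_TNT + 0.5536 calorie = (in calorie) 5.519e+11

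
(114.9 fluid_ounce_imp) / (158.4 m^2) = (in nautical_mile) 1.113e-08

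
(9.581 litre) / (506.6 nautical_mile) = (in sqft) 1.099e-07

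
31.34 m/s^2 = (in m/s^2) 31.34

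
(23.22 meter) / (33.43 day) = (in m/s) 8.039e-06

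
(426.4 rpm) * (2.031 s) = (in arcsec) 1.871e+07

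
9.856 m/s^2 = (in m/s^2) 9.856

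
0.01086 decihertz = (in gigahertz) 1.086e-12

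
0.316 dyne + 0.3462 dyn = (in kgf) 6.753e-07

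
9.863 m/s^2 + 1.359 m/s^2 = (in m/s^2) 11.22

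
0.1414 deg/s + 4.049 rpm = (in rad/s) 0.4265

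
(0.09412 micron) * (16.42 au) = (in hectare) 23.12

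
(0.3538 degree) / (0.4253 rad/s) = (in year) 4.604e-10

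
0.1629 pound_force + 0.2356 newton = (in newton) 0.9602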